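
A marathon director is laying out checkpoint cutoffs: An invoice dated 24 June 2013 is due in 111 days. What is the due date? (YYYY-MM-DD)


Start: 2013-06-24
Adding 111 days
Days remaining in June: 6
After June: 105 days still to add
July 2013: 31 days, 74 remaining
August 2013: 31 days, 43 remaining
September 2013: 30 days, 13 remaining
October 2013 has 31 days, need 13
Result: 2013-10-13

2013-10-13


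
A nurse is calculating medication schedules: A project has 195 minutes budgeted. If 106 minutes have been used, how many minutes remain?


Total budget: 195 minutes
Time used: 106 minutes
Remaining: 195 - 106 = 89 minutes
Percent used: 54.4%
Percent remaining: 45.6%

89


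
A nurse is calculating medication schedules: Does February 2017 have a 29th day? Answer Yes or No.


Year: 2017
Divisible by 4? 2017 / 4 = 504.25 -> No
Not divisible by 4, so NOT a leap year

No


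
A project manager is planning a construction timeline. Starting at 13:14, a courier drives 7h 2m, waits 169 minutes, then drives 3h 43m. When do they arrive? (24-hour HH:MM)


Depart: 13:14
Leg 1: +422 min -> 20:16
Layover: +169 min -> 23:05
Leg 2: +223 min -> 02:48
Total travel: 814 minutes = 13h 34m
Arrival: 02:48

02:48


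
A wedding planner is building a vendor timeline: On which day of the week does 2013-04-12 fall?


Date: 2013-04-12
January 1, 2013 is a Tuesday
Day of year: 102
Offset from Jan 1: 101 days
101 mod 7 = 3
Result: Friday

Friday


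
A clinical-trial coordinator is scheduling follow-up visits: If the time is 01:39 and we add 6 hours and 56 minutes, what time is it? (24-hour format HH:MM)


Start time: 01:39
Adding: 6 hours 56 minutes
Minutes: 39 + 56 = 95
Minute overflow: 95 >= 60, so carry 1 hour, minutes = 35
Hours: 1 + 6 + 1 = 8
Result: 08:35

08:35


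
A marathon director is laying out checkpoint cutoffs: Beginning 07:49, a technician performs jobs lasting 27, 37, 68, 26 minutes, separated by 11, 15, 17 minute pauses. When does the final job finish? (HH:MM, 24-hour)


Start: 07:49 = 469 min from midnight
  after task 1 (27 min): 08:16
  after break (11 min): 08:27
  after task 2 (37 min): 09:04
  after break (15 min): 09:19
  after task 3 (68 min): 10:27
  after break (17 min): 10:44
  after task 4 (26 min): 11:10
Total elapsed: 201 minutes
End time: 11:10

11:10


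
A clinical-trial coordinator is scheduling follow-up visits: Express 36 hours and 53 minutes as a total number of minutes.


Hours: 36
Extra minutes: 53
Minutes per hour: 60
Hours to minutes: 36 x 60 = 2160
Total: 2160 + 53 = 2213

2213


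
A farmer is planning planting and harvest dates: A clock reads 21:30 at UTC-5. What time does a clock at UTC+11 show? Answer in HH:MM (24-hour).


Local time: 21:30 at UTC-5 (offset -5h)
Target zone: UTC+11 (offset 11h)
Difference: 11 - (-5) = 16 hours
Calculation: 21 + (16) = 37
Wraparound: (37) mod 24 = 13
Result: 13:30

13:30


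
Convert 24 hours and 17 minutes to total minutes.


Hours: 24
Minutes: 17
Convert hours to minutes: 24 x 60 = 1440
Add remaining minutes: 1440 + 17 = 1457

1457


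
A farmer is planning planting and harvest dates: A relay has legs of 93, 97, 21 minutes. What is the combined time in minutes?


Durations: 93, 97, 21
Running sum: 93
+ 97 = 190
+ 21 = 211
Total duration: 211 minutes
That is 3 hours and 31 minutes

211


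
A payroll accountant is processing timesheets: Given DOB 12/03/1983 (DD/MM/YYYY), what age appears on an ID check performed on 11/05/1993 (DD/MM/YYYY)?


Birth: 1983-03-12
Reference: 1993-05-11
Year difference: 1993 - 1983 = 10
Has birthday (03-12) occurred by 05-11? Yes
Age in full years: 10

10


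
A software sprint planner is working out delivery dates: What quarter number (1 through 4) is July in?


Month: July (month 7)
Q1: January-March (months 1-3)
Q2: April-June (months 4-6)
Q3: July-September (months 7-9)
Q4: October-December (months 10-12)
Month 7 falls in Q3

3


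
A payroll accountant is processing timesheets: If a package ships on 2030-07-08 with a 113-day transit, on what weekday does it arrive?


Start: 2030-07-08 (Monday)
Step 1 - find target date: add 113 days
  2030-07-08 + 113 days = 2030-10-29
Step 2 - day of week:
  113 mod 7 = 1
  Monday + 1 days -> Tuesday
Result: Tuesday (2030-10-29)

Tuesday


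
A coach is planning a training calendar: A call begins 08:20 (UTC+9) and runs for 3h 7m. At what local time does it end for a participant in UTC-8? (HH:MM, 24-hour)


Start: 08:20 in UTC+9
Step 1 - add duration:
  minutes: 20 + 7 = 27
  hours: 8 + 3 + 0 = 11
  end in UTC+9: 11:27
Step 2 - convert UTC+9 -> UTC-8:
  offset difference: -8 - (9) = -17 hours
  11 + (-17) = -6 -> mod 24 = 18
Result: 18:27 in UTC-8

18:27


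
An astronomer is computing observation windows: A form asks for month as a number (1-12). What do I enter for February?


Calendar month order:
1. January
2. February <--
3. March
February is month number 2

2


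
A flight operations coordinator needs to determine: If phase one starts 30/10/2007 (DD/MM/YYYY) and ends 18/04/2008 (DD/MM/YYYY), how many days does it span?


Start date: 2007-10-30
End date: 2008-04-18
Oct 2007: +2 days
Nov 2007: +30 days
Dec 2007: +31 days
... (4 more months)
Total: 171 days

171


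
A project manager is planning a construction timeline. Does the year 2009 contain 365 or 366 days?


Year: 2009
Check leap year rules:
Divisible by 4? No
2009 is not a leap year
Days: 365

365


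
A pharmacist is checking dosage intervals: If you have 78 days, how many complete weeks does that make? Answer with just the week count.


Total days: 78
Days per week: 7
Division: 78 / 7 = 11 remainder 1
Complete weeks: 11
Remaining days: 1

11


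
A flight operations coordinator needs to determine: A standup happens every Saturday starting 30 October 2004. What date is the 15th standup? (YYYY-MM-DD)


First occurrence: 2004-10-30 (occurrence 1)
Each occurrence is 7 days after the previous.
Occurrence 15 is 14 weeks after the first.
14 weeks = 98 days
2004-10-30 + 98 days = 2005-02-05

2005-02-05


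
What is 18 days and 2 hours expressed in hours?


Days: 18
Extra hours: 2
Hours per day: 24
Days to hours: 18 x 24 = 432
Total: 432 + 2 = 434

434


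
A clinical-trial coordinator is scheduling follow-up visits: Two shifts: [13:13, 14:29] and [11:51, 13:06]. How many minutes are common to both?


Interval A: [793, 869] minutes from midnight
Interval B: [711, 786] minutes from midnight
Overlap start = max(793, 711) = 793
Overlap end = min(869, 786) = 786
End <= start, so the intervals do not overlap: 0 minutes

0


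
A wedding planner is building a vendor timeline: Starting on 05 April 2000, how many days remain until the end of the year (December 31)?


Start: April 05, 2000
End: December 31, 2000
Days left in April: 25
May: 31
June: 30
July: 31
August: 31
... plus remaining months
Sum of remaining months: 245
Total: 25 + 245 = 270

270


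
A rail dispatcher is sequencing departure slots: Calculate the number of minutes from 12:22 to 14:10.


Start time: 12:22 = 742 minutes from midnight
End time: 14:10 = 850 minutes from midnight
Difference: 850 - 742 = 108 minutes
That is 1 hours and 48 minutes

108


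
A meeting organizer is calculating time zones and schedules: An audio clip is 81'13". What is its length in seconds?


Minutes: 81
Seconds: 13
Convert minutes to seconds: 81 x 60 = 4860
Add remaining seconds: 4860 + 13 = 4873

4873


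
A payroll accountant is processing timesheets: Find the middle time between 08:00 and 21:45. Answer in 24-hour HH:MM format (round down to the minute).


Start time: 08:00 = 480 minutes from midnight
End time: 21:45 = 1305 minutes from midnight
Sum: 480 + 1305 = 1785
Midpoint: 1785 / 2 = 892 minutes
Convert: 892 / 60 = 14 hours, 52 minutes
Result: 14:52

14:52


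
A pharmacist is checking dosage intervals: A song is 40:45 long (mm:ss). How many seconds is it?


Minutes: 40
Extra seconds: 45
Seconds per minute: 60
Minutes to seconds: 40 x 60 = 2400
Total: 2400 + 45 = 2445

2445


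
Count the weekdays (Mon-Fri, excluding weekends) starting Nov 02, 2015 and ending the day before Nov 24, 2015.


Start: 2015-11-02 (Monday)
End (exclusive): 2015-11-24 (Tuesday)
Total calendar days: 22
Full weeks: 22 // 7 = 3 -> 15 weekdays
Remaining 1 days starting on Monday:
  Mon(w) -> 1 weekdays
Total business days: 15 + 1 = 16

16


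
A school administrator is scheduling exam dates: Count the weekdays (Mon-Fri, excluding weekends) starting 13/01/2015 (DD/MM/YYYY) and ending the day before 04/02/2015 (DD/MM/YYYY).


Start: 2015-01-13 (Tuesday)
End (exclusive): 2015-02-04 (Wednesday)
Total calendar days: 22
Full weeks: 22 // 7 = 3 -> 15 weekdays
Remaining 1 days starting on Tuesday:
  Tue(w) -> 1 weekdays
Total business days: 15 + 1 = 16

16


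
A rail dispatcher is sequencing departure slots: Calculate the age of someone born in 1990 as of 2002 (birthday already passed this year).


Birth year: 1990
Current year: 2002
Age = current year - birth year
Age = 2002 - 1990 = 12

12


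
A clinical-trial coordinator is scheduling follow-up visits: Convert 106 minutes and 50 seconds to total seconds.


Minutes: 106
Extra seconds: 50
Seconds per minute: 60
Minutes to seconds: 106 x 60 = 6360
Total: 6360 + 50 = 6410

6410


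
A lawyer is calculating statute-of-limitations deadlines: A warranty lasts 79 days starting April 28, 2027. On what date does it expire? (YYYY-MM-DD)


Start: 2027-04-28
Adding 79 days
Days remaining in April: 2
After April: 77 days still to add
May 2027: 31 days, 46 remaining
June 2027: 30 days, 16 remaining
July 2027 has 31 days, need 16
Result: 2027-07-16

2027-07-16


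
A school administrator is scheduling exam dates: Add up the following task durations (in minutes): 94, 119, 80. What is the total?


Durations: 94, 119, 80
Running sum: 94
+ 119 = 213
+ 80 = 293
Total duration: 293 minutes
That is 4 hours and 53 minutes

293


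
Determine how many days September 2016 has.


Month: September
Year: 2016
September is a 30-day month
Total: 30 days

30


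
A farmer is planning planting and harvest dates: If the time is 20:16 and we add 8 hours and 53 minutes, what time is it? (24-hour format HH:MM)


Start time: 20:16
Adding: 8 hours 53 minutes
Minutes: 16 + 53 = 69
Minute overflow: 69 >= 60, so carry 1 hour, minutes = 9
Hours: 20 + 8 + 1 = 29
Hour wraparound: 29 mod 24 = 5
Result: 05:09

05:09


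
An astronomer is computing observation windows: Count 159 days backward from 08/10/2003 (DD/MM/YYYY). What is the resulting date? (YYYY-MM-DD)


Start: 2003-10-08
Subtracting 159 days
Days already passed in October: 8
After going back through October: 151 more days to subtract
September 2003: 30 days, 121 remaining
August 2003: 31 days, 90 remaining
July 2003: 31 days, 59 remaining
June 2003: 30 days, 29 remaining
Result: 2003-05-02

2003-05-02


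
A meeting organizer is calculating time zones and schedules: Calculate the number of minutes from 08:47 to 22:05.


Start time: 08:47 = 527 minutes from midnight
End time: 22:05 = 1325 minutes from midnight
Difference: 1325 - 527 = 798 minutes
That is 13 hours and 18 minutes

798


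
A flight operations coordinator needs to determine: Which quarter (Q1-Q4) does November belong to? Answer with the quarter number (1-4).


Month: November (month 11)
Q1: January-March (months 1-3)
Q2: April-June (months 4-6)
Q3: July-September (months 7-9)
Q4: October-December (months 10-12)
Month 11 falls in Q4

4


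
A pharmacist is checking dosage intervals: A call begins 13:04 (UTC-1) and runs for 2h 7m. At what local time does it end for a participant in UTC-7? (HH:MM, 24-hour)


Start: 13:04 in UTC-1
Step 1 - add duration:
  minutes: 4 + 7 = 11
  hours: 13 + 2 + 0 = 15
  end in UTC-1: 15:11
Step 2 - convert UTC-1 -> UTC-7:
  offset difference: -7 - (-1) = -6 hours
  15 + (-6) = 9 -> mod 24 = 9
Result: 09:11 in UTC-7

09:11


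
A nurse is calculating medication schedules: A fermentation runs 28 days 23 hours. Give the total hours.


Days: 28
Extra hours: 23
Hours per day: 24
Days to hours: 28 x 24 = 672
Total: 672 + 23 = 695

695


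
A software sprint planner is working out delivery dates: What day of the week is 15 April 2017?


Date: 2017-04-15
January 1, 2017 is a Sunday
Day of year: 105
Offset from Jan 1: 104 days
104 mod 7 = 6
Result: Saturday

Saturday


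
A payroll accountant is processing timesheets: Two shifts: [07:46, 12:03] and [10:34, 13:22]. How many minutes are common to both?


Interval A: [466, 723] minutes from midnight
Interval B: [634, 802] minutes from midnight
Overlap start = max(466, 634) = 634
Overlap end = min(723, 802) = 723
Overlap = 723 - 634 = 89 minutes

89


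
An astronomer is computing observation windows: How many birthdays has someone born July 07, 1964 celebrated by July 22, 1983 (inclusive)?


Birth: 1964-07-07
Reference: 1983-07-22
Year difference: 1983 - 1964 = 19
Has birthday (07-07) occurred by 07-22? Yes
Age in full years: 19

19


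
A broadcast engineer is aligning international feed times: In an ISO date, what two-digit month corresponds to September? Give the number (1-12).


Calendar month order:
8. August
9. September <--
10. October
September is month number 9

9


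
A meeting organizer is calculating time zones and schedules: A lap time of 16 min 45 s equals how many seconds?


Minutes: 16
Seconds: 45
Convert minutes to seconds: 16 x 60 = 960
Add remaining seconds: 960 + 45 = 1005

1005


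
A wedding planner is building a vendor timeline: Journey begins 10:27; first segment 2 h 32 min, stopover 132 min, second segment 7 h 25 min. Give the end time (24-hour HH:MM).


Depart: 10:27
Leg 1: +152 min -> 12:59
Layover: +132 min -> 15:11
Leg 2: +445 min -> 22:36
Total travel: 729 minutes = 12h 9m
Arrival: 22:36

22:36


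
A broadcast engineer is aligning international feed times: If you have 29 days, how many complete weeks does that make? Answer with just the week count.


Total days: 29
Days per week: 7
Division: 29 / 7 = 4 remainder 1
Complete weeks: 4
Remaining days: 1

4


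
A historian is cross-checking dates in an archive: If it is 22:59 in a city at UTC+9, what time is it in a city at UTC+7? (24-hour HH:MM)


Local time: 22:59 at UTC+9 (offset 9h)
Target zone: UTC+7 (offset 7h)
Difference: 7 - (9) = -2 hours
Calculation: 22 + (-2) = 20
Result: 20:59

20:59


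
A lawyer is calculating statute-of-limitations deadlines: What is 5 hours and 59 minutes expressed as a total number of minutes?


Hours: 5
Minutes: 59
Convert hours to minutes: 5 x 60 = 300
Add remaining minutes: 300 + 59 = 359

359


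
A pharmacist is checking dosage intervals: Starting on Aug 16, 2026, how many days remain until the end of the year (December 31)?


Start: August 16, 2026
End: December 31, 2026
Days left in August: 15
September: 30
October: 31
November: 30
December: 31
Sum of remaining months: 122
Total: 15 + 122 = 137

137


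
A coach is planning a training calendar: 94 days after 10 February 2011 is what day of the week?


Start: 2011-02-10 (Thursday)
Step 1 - find target date: add 94 days
  2011-02-10 + 94 days = 2011-05-15
Step 2 - day of week:
  94 mod 7 = 3
  Thursday + 3 days -> Sunday
Result: Sunday (2011-05-15)

Sunday


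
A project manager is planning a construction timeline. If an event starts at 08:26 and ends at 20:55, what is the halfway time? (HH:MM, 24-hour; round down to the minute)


Start time: 08:26 = 506 minutes from midnight
End time: 20:55 = 1255 minutes from midnight
Sum: 506 + 1255 = 1761
Midpoint: 1761 / 2 = 880 minutes
Convert: 880 / 60 = 14 hours, 40 minutes
Result: 14:40

14:40


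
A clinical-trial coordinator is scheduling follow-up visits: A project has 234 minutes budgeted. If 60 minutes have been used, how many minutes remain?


Total budget: 234 minutes
Time used: 60 minutes
Remaining: 234 - 60 = 174 minutes
Percent used: 25.6%
Percent remaining: 74.4%

174


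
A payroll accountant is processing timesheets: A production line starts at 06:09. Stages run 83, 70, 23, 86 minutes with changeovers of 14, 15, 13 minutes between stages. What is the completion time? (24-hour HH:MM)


Start: 06:09 = 369 min from midnight
  after task 1 (83 min): 07:32
  after break (14 min): 07:46
  after task 2 (70 min): 08:56
  after break (15 min): 09:11
  after task 3 (23 min): 09:34
  after break (13 min): 09:47
  after task 4 (86 min): 11:13
Total elapsed: 304 minutes
End time: 11:13

11:13


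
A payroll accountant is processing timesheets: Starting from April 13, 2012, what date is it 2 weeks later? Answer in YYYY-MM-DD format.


Start: 2012-04-13
Weeks to add: 2
Convert to days: 2 x 7 = 14 days
Add 14 days to 2012-04-13
Result: 2012-04-27

2012-04-27


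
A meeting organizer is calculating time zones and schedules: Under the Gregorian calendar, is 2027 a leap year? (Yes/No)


Year: 2027
Divisible by 4? 2027 / 4 = 506.75 -> No
Not divisible by 4, so NOT a leap year

No


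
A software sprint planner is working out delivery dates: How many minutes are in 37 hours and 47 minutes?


Hours: 37
Extra minutes: 47
Minutes per hour: 60
Hours to minutes: 37 x 60 = 2220
Total: 2220 + 47 = 2267

2267


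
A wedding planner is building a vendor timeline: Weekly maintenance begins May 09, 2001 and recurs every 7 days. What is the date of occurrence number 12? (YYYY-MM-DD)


First occurrence: 2001-05-09 (occurrence 1)
Each occurrence is 7 days after the previous.
Occurrence 12 is 11 weeks after the first.
11 weeks = 77 days
2001-05-09 + 77 days = 2001-07-25

2001-07-25


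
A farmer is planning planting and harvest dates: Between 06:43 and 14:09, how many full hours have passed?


Start: 06:43
End: 14:09
Hour difference: 14 - 6 = 8 hours
Minute difference: 9 - 43 = -34 minutes
Total minutes: 446
Complete hours: 446 / 60 = 7 (remainder 26)

7


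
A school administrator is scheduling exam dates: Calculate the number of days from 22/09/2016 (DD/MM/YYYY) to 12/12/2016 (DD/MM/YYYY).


Start date: 2016-09-22
End date: 2016-12-12
Sep 2016: +9 days
Oct 2016: +31 days
Nov 2016: +30 days
Dec 2016: +11 days
Total: 81 days

81


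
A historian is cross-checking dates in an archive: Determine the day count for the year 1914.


Year: 1914
Check leap year rules:
Divisible by 4? No
1914 is not a leap year
Days: 365

365


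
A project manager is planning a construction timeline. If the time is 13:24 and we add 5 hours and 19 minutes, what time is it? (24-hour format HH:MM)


Start time: 13:24
Adding: 5 hours 19 minutes
Minutes: 24 + 19 = 43
Hours: 13 + 5 + 0 = 18
Result: 18:43

18:43


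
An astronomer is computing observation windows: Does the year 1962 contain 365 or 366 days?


Year: 1962
Check leap year rules:
Divisible by 4? No
1962 is not a leap year
Days: 365

365


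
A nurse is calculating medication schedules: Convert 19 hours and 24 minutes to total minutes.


Hours: 19
Extra minutes: 24
Minutes per hour: 60
Hours to minutes: 19 x 60 = 1140
Total: 1140 + 24 = 1164

1164


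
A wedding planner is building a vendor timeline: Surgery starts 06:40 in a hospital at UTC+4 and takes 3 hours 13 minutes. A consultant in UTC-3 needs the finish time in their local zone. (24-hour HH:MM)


Start: 06:40 in UTC+4
Step 1 - add duration:
  minutes: 40 + 13 = 53
  hours: 6 + 3 + 0 = 9
  end in UTC+4: 09:53
Step 2 - convert UTC+4 -> UTC-3:
  offset difference: -3 - (4) = -7 hours
  9 + (-7) = 2 -> mod 24 = 2
Result: 02:53 in UTC-3

02:53


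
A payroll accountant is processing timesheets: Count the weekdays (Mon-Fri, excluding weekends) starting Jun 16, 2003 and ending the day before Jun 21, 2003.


Start: 2003-06-16 (Monday)
End (exclusive): 2003-06-21 (Saturday)
Total calendar days: 5
Full weeks: 5 // 7 = 0 -> 0 weekdays
Remaining 5 days starting on Monday:
  Mon(w), Tue(w), Wed(w), Thu(w), Fri(w) -> 5 weekdays
Total business days: 0 + 5 = 5

5


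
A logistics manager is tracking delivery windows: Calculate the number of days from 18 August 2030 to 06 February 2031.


Start date: 2030-08-18
End date: 2031-02-06
Aug 2030: +14 days
Sep 2030: +30 days
Oct 2030: +31 days
... (4 more months)
Total: 172 days

172


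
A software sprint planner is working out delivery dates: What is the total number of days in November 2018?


Month: November
Year: 2018
November is a 30-day month
Total: 30 days

30


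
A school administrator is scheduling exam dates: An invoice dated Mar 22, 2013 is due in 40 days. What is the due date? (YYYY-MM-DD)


Start: 2013-03-22
Adding 40 days
Days remaining in March: 9
After March: 31 days still to add
April 2013: 30 days, 1 remaining
May 2013 has 31 days, need 1
Result: 2013-05-01

2013-05-01


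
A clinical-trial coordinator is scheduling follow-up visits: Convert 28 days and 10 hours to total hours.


Days: 28
Extra hours: 10
Hours per day: 24
Days to hours: 28 x 24 = 672
Total: 672 + 10 = 682

682


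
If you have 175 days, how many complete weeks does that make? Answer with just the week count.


Total days: 175
Days per week: 7
Division: 175 / 7 = 25 remainder 0
Complete weeks: 25
Remaining days: 0

25


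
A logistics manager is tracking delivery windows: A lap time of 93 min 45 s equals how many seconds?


Minutes: 93
Seconds: 45
Convert minutes to seconds: 93 x 60 = 5580
Add remaining seconds: 5580 + 45 = 5625

5625


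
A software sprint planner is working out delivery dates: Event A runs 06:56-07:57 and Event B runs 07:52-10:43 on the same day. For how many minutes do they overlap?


Interval A: [416, 477] minutes from midnight
Interval B: [472, 643] minutes from midnight
Overlap start = max(416, 472) = 472
Overlap end = min(477, 643) = 477
Overlap = 477 - 472 = 5 minutes

5


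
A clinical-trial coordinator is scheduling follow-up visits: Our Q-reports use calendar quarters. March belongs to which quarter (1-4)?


Month: March (month 3)
Q1: January-March (months 1-3)
Q2: April-June (months 4-6)
Q3: July-September (months 7-9)
Q4: October-December (months 10-12)
Month 3 falls in Q1

1


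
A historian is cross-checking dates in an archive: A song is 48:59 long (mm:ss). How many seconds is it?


Minutes: 48
Extra seconds: 59
Seconds per minute: 60
Minutes to seconds: 48 x 60 = 2880
Total: 2880 + 59 = 2939

2939


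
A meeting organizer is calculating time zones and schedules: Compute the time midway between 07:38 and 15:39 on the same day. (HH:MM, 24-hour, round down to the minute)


Start time: 07:38 = 458 minutes from midnight
End time: 15:39 = 939 minutes from midnight
Sum: 458 + 939 = 1397
Midpoint: 1397 / 2 = 698 minutes
Convert: 698 / 60 = 11 hours, 38 minutes
Result: 11:38

11:38


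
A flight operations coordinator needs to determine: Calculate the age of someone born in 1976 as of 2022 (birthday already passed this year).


Birth year: 1976
Current year: 2022
Age = current year - birth year
Age = 2022 - 1976 = 46

46


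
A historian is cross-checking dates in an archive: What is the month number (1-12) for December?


Calendar month order:
11. November
12. December <--
December is month number 12

12


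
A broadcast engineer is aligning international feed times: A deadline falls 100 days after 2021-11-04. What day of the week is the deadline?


Start: 2021-11-04 (Thursday)
Step 1 - find target date: add 100 days
  2021-11-04 + 100 days = 2022-02-12
Step 2 - day of week:
  100 mod 7 = 2
  Thursday + 2 days -> Saturday
Result: Saturday (2022-02-12)

Saturday


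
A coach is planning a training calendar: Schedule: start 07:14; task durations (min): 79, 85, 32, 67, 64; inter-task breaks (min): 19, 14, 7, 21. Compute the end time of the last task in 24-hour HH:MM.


Start: 07:14 = 434 min from midnight
  after task 1 (79 min): 08:33
  after break (19 min): 08:52
  after task 2 (85 min): 10:17
  after break (14 min): 10:31
  after task 3 (32 min): 11:03
  after break (7 min): 11:10
  after task 4 (67 min): 12:17
  after break (21 min): 12:38
  after task 5 (64 min): 13:42
Total elapsed: 388 minutes
End time: 13:42

13:42


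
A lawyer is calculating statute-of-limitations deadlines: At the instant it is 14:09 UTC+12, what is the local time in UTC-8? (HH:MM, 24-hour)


Local time: 14:09 at UTC+12 (offset 12h)
Target zone: UTC-8 (offset -8h)
Difference: -8 - (12) = -20 hours
Calculation: 14 + (-20) = -6
Wraparound: (-6) mod 24 = 18
Result: 18:09

18:09


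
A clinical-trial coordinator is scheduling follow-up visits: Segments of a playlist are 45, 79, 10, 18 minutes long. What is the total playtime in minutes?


Durations: 45, 79, 10, 18
Running sum: 45
+ 79 = 124
+ 10 = 134
+ 18 = 152
Total duration: 152 minutes
That is 2 hours and 32 minutes

152


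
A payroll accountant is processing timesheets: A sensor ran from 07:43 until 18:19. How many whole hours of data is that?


Start: 07:43
End: 18:19
Hour difference: 18 - 7 = 11 hours
Minute difference: 19 - 43 = -24 minutes
Total minutes: 636
Complete hours: 636 / 60 = 10 (remainder 36)

10


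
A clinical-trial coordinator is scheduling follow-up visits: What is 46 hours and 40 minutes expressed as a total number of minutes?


Hours: 46
Minutes: 40
Convert hours to minutes: 46 x 60 = 2760
Add remaining minutes: 2760 + 40 = 2800

2800


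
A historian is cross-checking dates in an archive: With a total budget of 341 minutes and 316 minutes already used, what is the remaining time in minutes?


Total budget: 341 minutes
Time used: 316 minutes
Remaining: 341 - 316 = 25 minutes
Percent used: 92.7%
Percent remaining: 7.3%

25


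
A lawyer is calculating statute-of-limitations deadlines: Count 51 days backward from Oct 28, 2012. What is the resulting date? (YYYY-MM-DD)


Start: 2012-10-28
Subtracting 51 days
Days already passed in October: 28
After going back through October: 23 more days to subtract
September 2012 has 30 days, need 23
Result: 2012-09-07

2012-09-07


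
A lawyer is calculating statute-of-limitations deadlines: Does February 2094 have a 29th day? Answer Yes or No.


Year: 2094
Divisible by 4? 2094 / 4 = 523.5 -> No
Not divisible by 4, so NOT a leap year

No


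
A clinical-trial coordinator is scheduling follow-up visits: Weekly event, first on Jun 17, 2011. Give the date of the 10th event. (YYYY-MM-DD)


First occurrence: 2011-06-17 (occurrence 1)
Each occurrence is 7 days after the previous.
Occurrence 10 is 9 weeks after the first.
9 weeks = 63 days
2011-06-17 + 63 days = 2011-08-19

2011-08-19


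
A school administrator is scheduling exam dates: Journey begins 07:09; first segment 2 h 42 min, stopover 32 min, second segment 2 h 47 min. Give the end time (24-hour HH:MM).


Depart: 07:09
Leg 1: +162 min -> 09:51
Layover: +32 min -> 10:23
Leg 2: +167 min -> 13:10
Total travel: 361 minutes = 6h 1m
Arrival: 13:10

13:10


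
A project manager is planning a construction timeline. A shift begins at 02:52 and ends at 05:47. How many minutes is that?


Start time: 02:52 = 172 minutes from midnight
End time: 05:47 = 347 minutes from midnight
Difference: 347 - 172 = 175 minutes
That is 2 hours and 55 minutes

175


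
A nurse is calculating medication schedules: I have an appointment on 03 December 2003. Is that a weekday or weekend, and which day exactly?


Date: 2003-12-03
January 1, 2003 is a Wednesday
Day of year: 337
Offset from Jan 1: 336 days
336 mod 7 = 0
Result: Wednesday

Wednesday


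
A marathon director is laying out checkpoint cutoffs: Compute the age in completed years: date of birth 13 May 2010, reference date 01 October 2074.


Birth: 2010-05-13
Reference: 2074-10-01
Year difference: 2074 - 2010 = 64
Has birthday (05-13) occurred by 10-01? Yes
Age in full years: 64

64


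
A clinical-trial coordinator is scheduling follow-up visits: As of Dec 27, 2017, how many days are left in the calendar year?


Start: December 27, 2017
End: December 31, 2017
Days left in December: 4
Total: 4 days

4


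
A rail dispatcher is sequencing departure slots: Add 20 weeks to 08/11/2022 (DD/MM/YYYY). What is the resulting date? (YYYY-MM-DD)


Start: 2022-11-08
Weeks to add: 20
Convert to days: 20 x 7 = 140 days
Add 140 days to 2022-11-08
Result: 2023-03-28

2023-03-28


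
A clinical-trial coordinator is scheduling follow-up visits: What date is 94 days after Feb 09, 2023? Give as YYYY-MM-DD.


Start: 2023-02-09
Adding 94 days
Days remaining in February: 19
After February: 75 days still to add
March 2023: 31 days, 44 remaining
April 2023: 30 days, 14 remaining
May 2023 has 31 days, need 14
Result: 2023-05-14

2023-05-14


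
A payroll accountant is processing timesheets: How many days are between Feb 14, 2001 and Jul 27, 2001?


Start date: 2001-02-14
End date: 2001-07-27
Feb 2001: +15 days
Mar 2001: +31 days
Apr 2001: +30 days
... (3 more months)
Total: 163 days

163


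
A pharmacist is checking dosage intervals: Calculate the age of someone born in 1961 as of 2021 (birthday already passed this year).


Birth year: 1961
Current year: 2021
Age = current year - birth year
Age = 2021 - 1961 = 60

60


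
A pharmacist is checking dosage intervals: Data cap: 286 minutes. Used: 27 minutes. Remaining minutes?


Total budget: 286 minutes
Time used: 27 minutes
Remaining: 286 - 27 = 259 minutes
Percent used: 9.4%
Percent remaining: 90.6%

259


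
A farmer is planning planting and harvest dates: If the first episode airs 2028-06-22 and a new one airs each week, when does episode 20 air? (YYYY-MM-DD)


First occurrence: 2028-06-22 (occurrence 1)
Each occurrence is 7 days after the previous.
Occurrence 20 is 19 weeks after the first.
19 weeks = 133 days
2028-06-22 + 133 days = 2028-11-02

2028-11-02


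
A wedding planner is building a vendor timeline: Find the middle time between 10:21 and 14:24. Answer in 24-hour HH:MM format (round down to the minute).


Start time: 10:21 = 621 minutes from midnight
End time: 14:24 = 864 minutes from midnight
Sum: 621 + 864 = 1485
Midpoint: 1485 / 2 = 742 minutes
Convert: 742 / 60 = 12 hours, 22 minutes
Result: 12:22

12:22


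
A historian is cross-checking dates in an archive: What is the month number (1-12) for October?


Calendar month order:
9. September
10. October <--
11. November
October is month number 10

10


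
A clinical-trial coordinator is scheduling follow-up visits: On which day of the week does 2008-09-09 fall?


Date: 2008-09-09
January 1, 2008 is a Tuesday
Day of year: 253
Offset from Jan 1: 252 days
252 mod 7 = 0
Result: Tuesday

Tuesday


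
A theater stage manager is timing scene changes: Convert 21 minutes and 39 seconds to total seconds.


Minutes: 21
Extra seconds: 39
Seconds per minute: 60
Minutes to seconds: 21 x 60 = 1260
Total: 1260 + 39 = 1299

1299


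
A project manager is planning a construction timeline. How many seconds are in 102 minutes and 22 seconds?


Minutes: 102
Seconds: 22
Convert minutes to seconds: 102 x 60 = 6120
Add remaining seconds: 6120 + 22 = 6142

6142


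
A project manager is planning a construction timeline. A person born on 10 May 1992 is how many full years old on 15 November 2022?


Birth: 1992-05-10
Reference: 2022-11-15
Year difference: 2022 - 1992 = 30
Has birthday (05-10) occurred by 11-15? Yes
Age in full years: 30

30


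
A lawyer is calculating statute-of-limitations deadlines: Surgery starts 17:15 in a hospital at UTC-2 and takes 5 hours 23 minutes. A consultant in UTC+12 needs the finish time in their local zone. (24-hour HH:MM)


Start: 17:15 in UTC-2
Step 1 - add duration:
  minutes: 15 + 23 = 38
  hours: 17 + 5 + 0 = 22
  end in UTC-2: 22:38
Step 2 - convert UTC-2 -> UTC+12:
  offset difference: 12 - (-2) = 14 hours
  22 + (14) = 36 -> mod 24 = 12
Result: 12:38 in UTC+12

12:38


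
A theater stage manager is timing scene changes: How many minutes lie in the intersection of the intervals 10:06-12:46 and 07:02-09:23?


Interval A: [606, 766] minutes from midnight
Interval B: [422, 563] minutes from midnight
Overlap start = max(606, 422) = 606
Overlap end = min(766, 563) = 563
End <= start, so the intervals do not overlap: 0 minutes

0


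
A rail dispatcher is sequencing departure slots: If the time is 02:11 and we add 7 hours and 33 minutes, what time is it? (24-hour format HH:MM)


Start time: 02:11
Adding: 7 hours 33 minutes
Minutes: 11 + 33 = 44
Hours: 2 + 7 + 0 = 9
Result: 09:44

09:44


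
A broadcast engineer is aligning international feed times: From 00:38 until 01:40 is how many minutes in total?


Start time: 00:38 = 38 minutes from midnight
End time: 01:40 = 100 minutes from midnight
Difference: 100 - 38 = 62 minutes
That is 1 hours and 2 minutes

62


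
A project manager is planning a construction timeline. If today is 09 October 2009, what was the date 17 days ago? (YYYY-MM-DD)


Start: 2009-10-09
Subtracting 17 days
Days already passed in October: 9
After going back through October: 8 more days to subtract
September 2009 has 30 days, need 8
Result: 2009-09-22

2009-09-22


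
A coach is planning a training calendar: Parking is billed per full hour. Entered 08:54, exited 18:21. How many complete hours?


Start: 08:54
End: 18:21
Hour difference: 18 - 8 = 10 hours
Minute difference: 21 - 54 = -33 minutes
Total minutes: 567
Complete hours: 567 / 60 = 9 (remainder 27)

9


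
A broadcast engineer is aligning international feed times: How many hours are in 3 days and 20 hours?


Days: 3
Extra hours: 20
Hours per day: 24
Days to hours: 3 x 24 = 72
Total: 72 + 20 = 92

92


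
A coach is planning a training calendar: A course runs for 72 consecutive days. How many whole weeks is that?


Total days: 72
Days per week: 7
Division: 72 / 7 = 10 remainder 2
Complete weeks: 10
Remaining days: 2

10


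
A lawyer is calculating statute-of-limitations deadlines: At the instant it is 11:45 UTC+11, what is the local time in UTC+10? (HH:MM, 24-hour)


Local time: 11:45 at UTC+11 (offset 11h)
Target zone: UTC+10 (offset 10h)
Difference: 10 - (11) = -1 hours
Calculation: 11 + (-1) = 10
Result: 10:45

10:45


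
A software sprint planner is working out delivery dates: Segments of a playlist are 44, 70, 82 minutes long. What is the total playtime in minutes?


Durations: 44, 70, 82
Running sum: 44
+ 70 = 114
+ 82 = 196
Total duration: 196 minutes
That is 3 hours and 16 minutes

196


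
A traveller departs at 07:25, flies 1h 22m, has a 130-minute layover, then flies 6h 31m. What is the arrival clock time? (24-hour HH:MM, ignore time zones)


Depart: 07:25
Leg 1: +82 min -> 08:47
Layover: +130 min -> 10:57
Leg 2: +391 min -> 17:28
Total travel: 603 minutes = 10h 3m
Arrival: 17:28

17:28


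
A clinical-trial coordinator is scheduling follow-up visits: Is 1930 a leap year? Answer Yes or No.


Year: 1930
Divisible by 4? 1930 / 4 = 482.5 -> No
Not divisible by 4, so NOT a leap year

No


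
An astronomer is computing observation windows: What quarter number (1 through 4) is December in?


Month: December (month 12)
Q1: January-March (months 1-3)
Q2: April-June (months 4-6)
Q3: July-September (months 7-9)
Q4: October-December (months 10-12)
Month 12 falls in Q4

4


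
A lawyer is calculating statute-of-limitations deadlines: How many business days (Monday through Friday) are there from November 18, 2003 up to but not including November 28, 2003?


Start: 2003-11-18 (Tuesday)
End (exclusive): 2003-11-28 (Friday)
Total calendar days: 10
Full weeks: 10 // 7 = 1 -> 5 weekdays
Remaining 3 days starting on Tuesday:
  Tue(w), Wed(w), Thu(w) -> 3 weekdays
Total business days: 5 + 3 = 8

8


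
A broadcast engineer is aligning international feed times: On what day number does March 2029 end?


Month: March
Year: 2029
March is a 31-day month
Total: 31 days

31


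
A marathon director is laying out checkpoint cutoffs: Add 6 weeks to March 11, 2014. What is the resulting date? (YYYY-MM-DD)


Start: 2014-03-11
Weeks to add: 6
Convert to days: 6 x 7 = 42 days
Add 42 days to 2014-03-11
Result: 2014-04-22

2014-04-22


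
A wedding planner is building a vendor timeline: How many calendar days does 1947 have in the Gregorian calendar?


Year: 1947
Check leap year rules:
Divisible by 4? No
1947 is not a leap year
Days: 365

365


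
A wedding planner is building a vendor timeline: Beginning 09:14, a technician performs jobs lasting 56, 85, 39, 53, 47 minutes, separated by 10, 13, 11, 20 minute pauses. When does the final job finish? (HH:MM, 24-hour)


Start: 09:14 = 554 min from midnight
  after task 1 (56 min): 10:10
  after break (10 min): 10:20
  after task 2 (85 min): 11:45
  after break (13 min): 11:58
  after task 3 (39 min): 12:37
  after break (11 min): 12:48
  after task 4 (53 min): 13:41
  after break (20 min): 14:01
  after task 5 (47 min): 14:48
Total elapsed: 334 minutes
End time: 14:48

14:48


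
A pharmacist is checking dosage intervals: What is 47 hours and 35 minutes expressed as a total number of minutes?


Hours: 47
Minutes: 35
Convert hours to minutes: 47 x 60 = 2820
Add remaining minutes: 2820 + 35 = 2855

2855


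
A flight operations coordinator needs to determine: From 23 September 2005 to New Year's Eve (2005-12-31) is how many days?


Start: September 23, 2005
End: December 31, 2005
Days left in September: 7
October: 31
November: 30
December: 31
Sum of remaining months: 92
Total: 7 + 92 = 99

99


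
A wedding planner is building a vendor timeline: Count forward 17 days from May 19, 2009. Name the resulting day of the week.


Start: 2009-05-19 (Tuesday)
Step 1 - find target date: add 17 days
  2009-05-19 + 17 days = 2009-06-05
Step 2 - day of week:
  17 mod 7 = 3
  Tuesday + 3 days -> Friday
Result: Friday (2009-06-05)

Friday


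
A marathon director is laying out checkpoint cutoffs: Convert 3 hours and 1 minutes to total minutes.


Hours: 3
Extra minutes: 1
Minutes per hour: 60
Hours to minutes: 3 x 60 = 180
Total: 180 + 1 = 181

181


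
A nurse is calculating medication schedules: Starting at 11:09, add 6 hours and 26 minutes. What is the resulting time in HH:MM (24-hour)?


Start time: 11:09
Adding: 6 hours 26 minutes
Minutes: 9 + 26 = 35
Hours: 11 + 6 + 0 = 17
Result: 17:35

17:35


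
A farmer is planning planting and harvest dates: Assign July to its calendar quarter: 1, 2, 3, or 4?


Month: July (month 7)
Q1: January-March (months 1-3)
Q2: April-June (months 4-6)
Q3: July-September (months 7-9)
Q4: October-December (months 10-12)
Month 7 falls in Q3

3


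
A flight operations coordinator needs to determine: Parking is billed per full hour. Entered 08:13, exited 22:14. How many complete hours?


Start: 08:13
End: 22:14
Hour difference: 22 - 8 = 14 hours
Minute difference: 14 - 13 = 1 minutes
Total minutes: 841
Complete hours: 841 / 60 = 14 (remainder 1)

14


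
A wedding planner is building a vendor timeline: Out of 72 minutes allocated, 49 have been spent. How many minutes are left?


Total budget: 72 minutes
Time used: 49 minutes
Remaining: 72 - 49 = 23 minutes
Percent used: 68.1%
Percent remaining: 31.9%

23


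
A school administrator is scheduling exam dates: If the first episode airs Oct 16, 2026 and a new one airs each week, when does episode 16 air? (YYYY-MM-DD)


First occurrence: 2026-10-16 (occurrence 1)
Each occurrence is 7 days after the previous.
Occurrence 16 is 15 weeks after the first.
15 weeks = 105 days
2026-10-16 + 105 days = 2027-01-29

2027-01-29


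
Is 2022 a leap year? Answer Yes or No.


Year: 2022
Divisible by 4? 2022 / 4 = 505.5 -> No
Not divisible by 4, so NOT a leap year

No


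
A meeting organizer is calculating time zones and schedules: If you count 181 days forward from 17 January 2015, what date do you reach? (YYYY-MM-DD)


Start: 2015-01-17
Adding 181 days
Days remaining in January: 14
After January: 167 days still to add
February 2015: 28 days, 139 remaining
March 2015: 31 days, 108 remaining
April 2015: 30 days, 78 remaining
May 2015: 31 days, 47 remaining
Result: 2015-07-17

2015-07-17
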